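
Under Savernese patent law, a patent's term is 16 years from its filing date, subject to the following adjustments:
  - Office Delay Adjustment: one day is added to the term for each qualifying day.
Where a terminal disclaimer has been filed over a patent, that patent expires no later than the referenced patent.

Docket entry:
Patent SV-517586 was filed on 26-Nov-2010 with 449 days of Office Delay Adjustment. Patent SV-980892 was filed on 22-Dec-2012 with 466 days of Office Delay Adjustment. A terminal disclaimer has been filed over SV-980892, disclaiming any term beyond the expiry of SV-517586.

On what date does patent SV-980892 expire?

February 18, 2028

Natural term of SV-980892:
  Base: filing + 16 years → 22 December 2028.
  Office Delay Adjustment: +466 days → 2 April 2030.
Expiry of referenced patent SV-517586:
  Base: filing + 16 years → 26 November 2026.
  Office Delay Adjustment: +449 days → 18 February 2028.
Terminal disclaimer: SV-980892 expires on the earlier of 2 April 2030 and 18 February 2028.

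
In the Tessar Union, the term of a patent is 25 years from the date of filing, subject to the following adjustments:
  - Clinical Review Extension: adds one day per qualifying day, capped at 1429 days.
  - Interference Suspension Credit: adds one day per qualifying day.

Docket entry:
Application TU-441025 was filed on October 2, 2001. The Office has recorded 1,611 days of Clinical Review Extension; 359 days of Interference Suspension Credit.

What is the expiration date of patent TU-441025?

August 25, 2031

Base term: filing date + 25 years → 2 October 2026.
Clinical Review Extension: 1611 days claimed exceeds the 1429-day cap, so +1429 days → 31 August 2030.
Interference Suspension Credit: +359 days → 25 August 2031.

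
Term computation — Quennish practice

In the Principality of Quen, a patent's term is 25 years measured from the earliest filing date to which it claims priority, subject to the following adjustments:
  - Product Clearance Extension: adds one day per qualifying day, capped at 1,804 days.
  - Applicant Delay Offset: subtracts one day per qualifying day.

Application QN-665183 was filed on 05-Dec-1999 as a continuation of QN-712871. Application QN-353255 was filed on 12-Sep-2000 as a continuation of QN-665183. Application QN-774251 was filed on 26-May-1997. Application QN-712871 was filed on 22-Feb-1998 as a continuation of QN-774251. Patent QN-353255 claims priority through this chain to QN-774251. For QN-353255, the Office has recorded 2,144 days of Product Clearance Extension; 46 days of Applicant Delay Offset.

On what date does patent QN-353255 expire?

Earliest priority filing: 26 May 1997.
Base term: 26 May 1997 + 25 years → 26 May 2022.
Product Clearance Extension: 2144 days claimed exceeds the 1804-day cap, so +1804 days → 4 May 2027.
Applicant Delay Offset: −46 days → 19 March 2027.

March 19, 2027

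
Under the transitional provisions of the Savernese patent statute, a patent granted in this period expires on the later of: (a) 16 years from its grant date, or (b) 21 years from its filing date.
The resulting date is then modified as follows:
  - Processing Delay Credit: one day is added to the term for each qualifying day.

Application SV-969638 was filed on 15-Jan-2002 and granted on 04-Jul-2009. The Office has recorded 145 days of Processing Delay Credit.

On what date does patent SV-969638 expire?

(a) grant + 16 years → 4 July 2025.
(b) filing + 21 years → 15 January 2023.
Later of the two: 4 July 2025.
Processing Delay Credit: +145 days → 26 November 2025.

2025-11-26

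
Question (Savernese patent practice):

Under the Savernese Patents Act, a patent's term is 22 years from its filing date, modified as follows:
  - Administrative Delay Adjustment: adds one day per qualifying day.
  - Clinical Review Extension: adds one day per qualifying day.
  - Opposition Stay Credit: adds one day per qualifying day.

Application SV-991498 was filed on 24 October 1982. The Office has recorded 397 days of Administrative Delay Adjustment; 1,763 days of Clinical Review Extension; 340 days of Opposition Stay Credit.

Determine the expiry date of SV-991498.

Base term: filing date + 22 years → 24 October 2004.
Administrative Delay Adjustment: +397 days → 25 November 2005.
Clinical Review Extension: +1763 days → 23 September 2010.
Opposition Stay Credit: +340 days → 29 August 2011.

August 29, 2011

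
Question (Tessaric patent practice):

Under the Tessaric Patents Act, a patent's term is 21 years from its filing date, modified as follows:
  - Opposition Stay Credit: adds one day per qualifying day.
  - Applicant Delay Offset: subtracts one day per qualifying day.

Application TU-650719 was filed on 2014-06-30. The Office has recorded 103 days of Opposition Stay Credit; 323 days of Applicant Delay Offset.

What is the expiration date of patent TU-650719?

2034-11-22

Base term: filing date + 21 years → 30 June 2035.
Opposition Stay Credit: +103 days → 11 October 2035.
Applicant Delay Offset: −323 days → 22 November 2034.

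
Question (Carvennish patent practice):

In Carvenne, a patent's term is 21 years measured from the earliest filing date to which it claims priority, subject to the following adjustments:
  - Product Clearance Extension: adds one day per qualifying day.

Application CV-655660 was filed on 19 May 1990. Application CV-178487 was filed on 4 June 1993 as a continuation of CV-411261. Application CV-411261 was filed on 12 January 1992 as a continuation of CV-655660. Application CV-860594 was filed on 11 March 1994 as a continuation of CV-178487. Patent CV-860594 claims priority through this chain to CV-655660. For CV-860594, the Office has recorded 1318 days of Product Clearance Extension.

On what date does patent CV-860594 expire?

Earliest priority filing: 19 May 1990.
Base term: 19 May 1990 + 21 years → 19 May 2011.
Product Clearance Extension: +1318 days → 27 December 2014.

December 27, 2014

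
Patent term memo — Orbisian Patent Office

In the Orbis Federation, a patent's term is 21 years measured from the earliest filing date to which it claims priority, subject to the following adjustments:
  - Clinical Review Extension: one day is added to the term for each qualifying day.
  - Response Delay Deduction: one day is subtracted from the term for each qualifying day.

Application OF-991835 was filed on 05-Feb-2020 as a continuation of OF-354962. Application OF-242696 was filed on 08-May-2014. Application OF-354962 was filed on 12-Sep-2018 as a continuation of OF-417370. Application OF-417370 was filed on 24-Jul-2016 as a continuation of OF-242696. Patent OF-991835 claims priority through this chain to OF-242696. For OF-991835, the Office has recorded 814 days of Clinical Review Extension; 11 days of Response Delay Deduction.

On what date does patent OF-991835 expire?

Earliest priority filing: 8 May 2014.
Base term: 8 May 2014 + 21 years → 8 May 2035.
Clinical Review Extension: +814 days → 30 July 2037.
Response Delay Deduction: −11 days → 19 July 2037.

July 19, 2037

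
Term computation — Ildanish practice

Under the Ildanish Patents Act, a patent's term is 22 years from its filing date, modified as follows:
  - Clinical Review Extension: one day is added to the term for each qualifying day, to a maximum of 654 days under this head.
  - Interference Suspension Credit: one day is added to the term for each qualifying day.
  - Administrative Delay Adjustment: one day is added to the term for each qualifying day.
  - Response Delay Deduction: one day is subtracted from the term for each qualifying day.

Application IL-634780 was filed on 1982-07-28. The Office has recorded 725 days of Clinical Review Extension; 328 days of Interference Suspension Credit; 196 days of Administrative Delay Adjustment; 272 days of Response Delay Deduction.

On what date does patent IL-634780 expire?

Base term: filing date + 22 years → 28 July 2004.
Clinical Review Extension: 725 days claimed exceeds the 654-day cap, so +654 days → 13 May 2006.
Interference Suspension Credit: +328 days → 6 April 2007.
Administrative Delay Adjustment: +196 days → 19 October 2007.
Response Delay Deduction: −272 days → 20 January 2007.

2007-01-20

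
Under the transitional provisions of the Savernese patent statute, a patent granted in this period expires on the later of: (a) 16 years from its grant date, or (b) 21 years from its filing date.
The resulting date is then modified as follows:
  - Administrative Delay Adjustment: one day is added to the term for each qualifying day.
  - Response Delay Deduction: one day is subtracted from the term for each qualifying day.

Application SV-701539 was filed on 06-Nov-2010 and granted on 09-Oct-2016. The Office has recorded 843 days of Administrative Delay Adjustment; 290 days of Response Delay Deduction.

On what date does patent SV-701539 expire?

2034-04-15

(a) grant + 16 years → 9 October 2032.
(b) filing + 21 years → 6 November 2031.
Later of the two: 9 October 2032.
Administrative Delay Adjustment: +843 days → 30 January 2035.
Response Delay Deduction: −290 days → 15 April 2034.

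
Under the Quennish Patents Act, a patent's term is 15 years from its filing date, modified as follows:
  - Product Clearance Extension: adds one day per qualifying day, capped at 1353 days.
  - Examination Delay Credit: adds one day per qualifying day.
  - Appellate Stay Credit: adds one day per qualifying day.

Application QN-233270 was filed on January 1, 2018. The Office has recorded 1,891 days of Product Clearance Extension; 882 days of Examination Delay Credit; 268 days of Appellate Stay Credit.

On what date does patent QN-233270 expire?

Base term: filing date + 15 years → 1 January 2033.
Product Clearance Extension: 1891 days claimed exceeds the 1353-day cap, so +1353 days → 15 September 2036.
Examination Delay Credit: +882 days → 14 February 2039.
Appellate Stay Credit: +268 days → 9 November 2039.

2039-11-09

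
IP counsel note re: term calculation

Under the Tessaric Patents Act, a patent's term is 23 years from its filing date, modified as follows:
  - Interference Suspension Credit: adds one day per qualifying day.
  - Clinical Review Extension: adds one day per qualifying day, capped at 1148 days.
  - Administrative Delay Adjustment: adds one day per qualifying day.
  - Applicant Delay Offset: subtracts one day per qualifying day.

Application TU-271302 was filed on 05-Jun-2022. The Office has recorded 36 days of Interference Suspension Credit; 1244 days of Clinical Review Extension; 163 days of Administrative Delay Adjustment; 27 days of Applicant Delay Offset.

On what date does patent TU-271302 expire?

Base term: filing date + 23 years → 5 June 2045.
Interference Suspension Credit: +36 days → 11 July 2045.
Clinical Review Extension: 1244 days claimed exceeds the 1148-day cap, so +1148 days → 1 September 2048.
Administrative Delay Adjustment: +163 days → 11 February 2049.
Applicant Delay Offset: −27 days → 15 January 2049.

January 15, 2049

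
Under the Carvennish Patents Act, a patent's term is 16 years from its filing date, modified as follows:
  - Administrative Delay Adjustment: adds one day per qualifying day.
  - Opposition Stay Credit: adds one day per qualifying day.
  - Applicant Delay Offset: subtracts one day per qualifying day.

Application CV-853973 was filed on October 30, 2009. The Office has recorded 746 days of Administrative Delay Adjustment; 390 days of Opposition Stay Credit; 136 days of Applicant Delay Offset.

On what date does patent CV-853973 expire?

Base term: filing date + 16 years → 30 October 2025.
Administrative Delay Adjustment: +746 days → 15 November 2027.
Opposition Stay Credit: +390 days → 9 December 2028.
Applicant Delay Offset: −136 days → 26 July 2028.

July 26, 2028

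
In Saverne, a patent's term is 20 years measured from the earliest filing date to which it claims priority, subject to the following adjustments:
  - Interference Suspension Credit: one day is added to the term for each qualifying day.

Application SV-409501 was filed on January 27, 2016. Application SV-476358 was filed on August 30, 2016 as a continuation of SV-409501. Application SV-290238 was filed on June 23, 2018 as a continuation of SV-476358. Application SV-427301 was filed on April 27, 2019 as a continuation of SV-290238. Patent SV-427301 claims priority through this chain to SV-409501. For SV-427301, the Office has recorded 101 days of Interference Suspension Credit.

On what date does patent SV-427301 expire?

2036-05-07

Earliest priority filing: 27 January 2016.
Base term: 27 January 2016 + 20 years → 27 January 2036.
Interference Suspension Credit: +101 days → 7 May 2036.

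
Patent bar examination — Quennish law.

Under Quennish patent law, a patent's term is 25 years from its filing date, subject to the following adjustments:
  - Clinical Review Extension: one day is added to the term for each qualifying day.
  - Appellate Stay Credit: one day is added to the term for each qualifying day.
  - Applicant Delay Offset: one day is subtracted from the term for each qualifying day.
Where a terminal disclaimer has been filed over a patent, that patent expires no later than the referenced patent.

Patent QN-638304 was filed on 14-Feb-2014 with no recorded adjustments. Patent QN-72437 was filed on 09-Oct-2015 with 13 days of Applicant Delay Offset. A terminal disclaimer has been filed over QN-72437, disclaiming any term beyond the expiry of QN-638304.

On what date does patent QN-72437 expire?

February 14, 2039

Natural term of QN-72437:
  Base: filing + 25 years → 9 October 2040.
  Applicant Delay Offset: −13 days → 26 September 2040.
Expiry of referenced patent QN-638304:
  Base: filing + 25 years → 14 February 2039.
Terminal disclaimer: QN-72437 expires on the earlier of 26 September 2040 and 14 February 2039.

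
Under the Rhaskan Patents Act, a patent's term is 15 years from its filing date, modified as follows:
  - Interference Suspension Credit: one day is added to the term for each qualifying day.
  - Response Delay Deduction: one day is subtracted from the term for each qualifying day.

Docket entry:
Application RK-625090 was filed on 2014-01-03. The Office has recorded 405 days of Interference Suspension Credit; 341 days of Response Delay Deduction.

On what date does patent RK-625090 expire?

Base term: filing date + 15 years → 3 January 2029.
Interference Suspension Credit: +405 days → 12 February 2030.
Response Delay Deduction: −341 days → 8 March 2029.

2029-03-08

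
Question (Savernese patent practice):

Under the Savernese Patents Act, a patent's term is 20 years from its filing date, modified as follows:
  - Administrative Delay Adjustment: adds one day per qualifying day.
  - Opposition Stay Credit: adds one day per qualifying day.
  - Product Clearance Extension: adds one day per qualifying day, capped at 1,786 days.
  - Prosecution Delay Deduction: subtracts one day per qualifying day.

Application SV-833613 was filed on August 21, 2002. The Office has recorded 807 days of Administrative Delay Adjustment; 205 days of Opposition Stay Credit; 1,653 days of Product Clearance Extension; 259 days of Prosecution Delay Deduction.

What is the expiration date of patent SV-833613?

Base term: filing date + 20 years → 21 August 2022.
Administrative Delay Adjustment: +807 days → 5 November 2024.
Opposition Stay Credit: +205 days → 29 May 2025.
Product Clearance Extension: 1653 days (within the 1786-day cap) → +1653 days → 7 December 2029.
Prosecution Delay Deduction: −259 days → 23 March 2029.

2029-03-23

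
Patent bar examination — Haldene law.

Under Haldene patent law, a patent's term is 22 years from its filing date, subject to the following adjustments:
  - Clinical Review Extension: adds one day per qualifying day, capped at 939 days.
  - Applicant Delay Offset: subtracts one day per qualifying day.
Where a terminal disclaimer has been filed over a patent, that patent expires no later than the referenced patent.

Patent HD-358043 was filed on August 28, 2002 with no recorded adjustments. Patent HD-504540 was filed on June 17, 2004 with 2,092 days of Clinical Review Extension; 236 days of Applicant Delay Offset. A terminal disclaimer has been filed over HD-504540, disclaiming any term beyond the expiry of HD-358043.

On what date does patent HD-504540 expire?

Natural term of HD-504540:
  Base: filing + 22 years → 17 June 2026.
  Clinical Review Extension: 2092 days claimed exceeds the 939-day cap, so +939 days → 11 January 2029.
  Applicant Delay Offset: −236 days → 20 May 2028.
Expiry of referenced patent HD-358043:
  Base: filing + 22 years → 28 August 2024.
Terminal disclaimer: HD-504540 expires on the earlier of 20 May 2028 and 28 August 2024.

2024-08-28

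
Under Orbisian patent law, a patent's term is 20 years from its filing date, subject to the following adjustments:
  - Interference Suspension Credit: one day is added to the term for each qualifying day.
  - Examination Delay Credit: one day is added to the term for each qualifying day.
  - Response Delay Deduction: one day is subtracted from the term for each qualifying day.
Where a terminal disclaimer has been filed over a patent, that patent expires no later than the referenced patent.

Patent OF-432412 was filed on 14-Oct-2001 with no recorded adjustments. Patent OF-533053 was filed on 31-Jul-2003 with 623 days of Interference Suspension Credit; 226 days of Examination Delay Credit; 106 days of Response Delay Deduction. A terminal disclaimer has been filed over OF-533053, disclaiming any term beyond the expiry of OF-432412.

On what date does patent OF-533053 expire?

Natural term of OF-533053:
  Base: filing + 20 years → 31 July 2023.
  Interference Suspension Credit: +623 days → 14 April 2025.
  Examination Delay Credit: +226 days → 26 November 2025.
  Response Delay Deduction: −106 days → 12 August 2025.
Expiry of referenced patent OF-432412:
  Base: filing + 20 years → 14 October 2021.
Terminal disclaimer: OF-533053 expires on the earlier of 12 August 2025 and 14 October 2021.

2021-10-14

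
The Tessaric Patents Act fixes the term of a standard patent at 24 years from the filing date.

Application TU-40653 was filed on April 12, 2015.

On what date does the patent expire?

April 12, 2039

Filing date + 24 years → 12 April 2039.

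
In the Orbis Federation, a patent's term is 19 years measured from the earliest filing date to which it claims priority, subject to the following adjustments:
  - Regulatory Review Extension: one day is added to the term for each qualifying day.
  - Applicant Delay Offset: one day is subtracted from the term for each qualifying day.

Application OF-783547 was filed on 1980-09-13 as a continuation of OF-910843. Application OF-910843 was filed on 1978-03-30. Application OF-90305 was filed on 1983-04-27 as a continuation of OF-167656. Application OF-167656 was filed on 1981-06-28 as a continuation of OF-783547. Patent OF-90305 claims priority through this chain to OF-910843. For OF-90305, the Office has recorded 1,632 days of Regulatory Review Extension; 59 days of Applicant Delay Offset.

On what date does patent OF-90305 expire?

2001-07-20

Earliest priority filing: 30 March 1978.
Base term: 30 March 1978 + 19 years → 30 March 1997.
Regulatory Review Extension: +1632 days → 17 September 2001.
Applicant Delay Offset: −59 days → 20 July 2001.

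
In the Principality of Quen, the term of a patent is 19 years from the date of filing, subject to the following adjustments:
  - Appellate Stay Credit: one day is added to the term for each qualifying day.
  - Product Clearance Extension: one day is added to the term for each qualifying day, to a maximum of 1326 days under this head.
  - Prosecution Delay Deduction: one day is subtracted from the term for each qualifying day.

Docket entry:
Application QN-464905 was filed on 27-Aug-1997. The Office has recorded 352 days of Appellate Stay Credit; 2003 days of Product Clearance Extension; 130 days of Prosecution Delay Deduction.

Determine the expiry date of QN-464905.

Base term: filing date + 19 years → 27 August 2016.
Appellate Stay Credit: +352 days → 14 August 2017.
Product Clearance Extension: 2003 days claimed exceeds the 1326-day cap, so +1326 days → 1 April 2021.
Prosecution Delay Deduction: −130 days → 22 November 2020.

November 22, 2020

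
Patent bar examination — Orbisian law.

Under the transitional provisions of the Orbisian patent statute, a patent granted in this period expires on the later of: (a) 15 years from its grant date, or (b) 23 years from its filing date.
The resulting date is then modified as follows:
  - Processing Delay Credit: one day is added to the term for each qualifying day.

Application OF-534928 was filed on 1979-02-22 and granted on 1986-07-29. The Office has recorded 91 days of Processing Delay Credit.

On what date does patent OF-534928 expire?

(a) grant + 15 years → 29 July 2001.
(b) filing + 23 years → 22 February 2002.
Later of the two: 22 February 2002.
Processing Delay Credit: +91 days → 24 May 2002.

May 24, 2002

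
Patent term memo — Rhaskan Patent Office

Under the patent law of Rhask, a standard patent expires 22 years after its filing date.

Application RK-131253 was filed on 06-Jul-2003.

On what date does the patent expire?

Filing date + 22 years → 6 July 2025.

July 6, 2025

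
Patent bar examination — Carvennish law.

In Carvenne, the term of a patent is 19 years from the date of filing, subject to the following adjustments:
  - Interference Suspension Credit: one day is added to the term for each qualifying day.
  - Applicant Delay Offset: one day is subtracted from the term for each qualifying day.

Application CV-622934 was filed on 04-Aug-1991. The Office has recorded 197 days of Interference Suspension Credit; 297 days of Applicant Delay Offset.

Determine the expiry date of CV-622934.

April 26, 2010

Base term: filing date + 19 years → 4 August 2010.
Interference Suspension Credit: +197 days → 17 February 2011.
Applicant Delay Offset: −297 days → 26 April 2010.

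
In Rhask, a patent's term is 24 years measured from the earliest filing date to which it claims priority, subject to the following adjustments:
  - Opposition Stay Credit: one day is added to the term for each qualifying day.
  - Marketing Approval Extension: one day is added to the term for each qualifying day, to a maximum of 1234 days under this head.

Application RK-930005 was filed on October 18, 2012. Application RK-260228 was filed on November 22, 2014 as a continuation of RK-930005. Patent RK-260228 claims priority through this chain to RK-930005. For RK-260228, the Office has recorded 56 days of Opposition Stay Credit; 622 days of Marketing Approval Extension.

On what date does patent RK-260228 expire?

2038-08-27

Earliest priority filing: 18 October 2012.
Base term: 18 October 2012 + 24 years → 18 October 2036.
Opposition Stay Credit: +56 days → 13 December 2036.
Marketing Approval Extension: 622 days (within the 1234-day cap) → +622 days → 27 August 2038.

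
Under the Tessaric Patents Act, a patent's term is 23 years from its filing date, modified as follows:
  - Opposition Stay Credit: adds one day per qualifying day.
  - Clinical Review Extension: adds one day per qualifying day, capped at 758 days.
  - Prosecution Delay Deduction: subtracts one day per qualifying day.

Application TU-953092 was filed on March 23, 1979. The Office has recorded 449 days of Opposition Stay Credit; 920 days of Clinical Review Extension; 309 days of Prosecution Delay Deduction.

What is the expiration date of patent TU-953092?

2004-09-06

Base term: filing date + 23 years → 23 March 2002.
Opposition Stay Credit: +449 days → 15 June 2003.
Clinical Review Extension: 920 days claimed exceeds the 758-day cap, so +758 days → 12 July 2005.
Prosecution Delay Deduction: −309 days → 6 September 2004.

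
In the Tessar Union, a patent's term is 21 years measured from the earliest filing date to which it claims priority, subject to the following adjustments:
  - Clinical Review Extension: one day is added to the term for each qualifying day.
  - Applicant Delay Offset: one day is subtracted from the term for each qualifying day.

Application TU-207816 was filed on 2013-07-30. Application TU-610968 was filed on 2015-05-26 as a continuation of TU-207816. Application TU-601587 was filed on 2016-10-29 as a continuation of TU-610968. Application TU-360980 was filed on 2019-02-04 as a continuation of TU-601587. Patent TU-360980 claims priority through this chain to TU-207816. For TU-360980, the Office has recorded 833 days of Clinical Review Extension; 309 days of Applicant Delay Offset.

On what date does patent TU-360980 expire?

January 5, 2036

Earliest priority filing: 30 July 2013.
Base term: 30 July 2013 + 21 years → 30 July 2034.
Clinical Review Extension: +833 days → 9 November 2036.
Applicant Delay Offset: −309 days → 5 January 2036.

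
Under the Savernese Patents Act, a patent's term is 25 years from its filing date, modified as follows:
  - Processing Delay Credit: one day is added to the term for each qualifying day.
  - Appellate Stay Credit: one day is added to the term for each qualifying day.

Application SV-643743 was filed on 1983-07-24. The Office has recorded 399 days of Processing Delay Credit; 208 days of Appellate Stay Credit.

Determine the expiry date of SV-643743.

Base term: filing date + 25 years → 24 July 2008.
Processing Delay Credit: +399 days → 27 August 2009.
Appellate Stay Credit: +208 days → 23 March 2010.

2010-03-23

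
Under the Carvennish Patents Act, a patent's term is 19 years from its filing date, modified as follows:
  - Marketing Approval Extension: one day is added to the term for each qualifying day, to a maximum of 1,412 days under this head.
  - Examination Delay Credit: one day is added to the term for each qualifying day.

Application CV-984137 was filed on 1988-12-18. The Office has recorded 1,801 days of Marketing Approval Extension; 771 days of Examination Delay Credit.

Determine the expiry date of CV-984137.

Base term: filing date + 19 years → 18 December 2007.
Marketing Approval Extension: 1801 days claimed exceeds the 1412-day cap, so +1412 days → 30 October 2011.
Examination Delay Credit: +771 days → 9 December 2013.

2013-12-09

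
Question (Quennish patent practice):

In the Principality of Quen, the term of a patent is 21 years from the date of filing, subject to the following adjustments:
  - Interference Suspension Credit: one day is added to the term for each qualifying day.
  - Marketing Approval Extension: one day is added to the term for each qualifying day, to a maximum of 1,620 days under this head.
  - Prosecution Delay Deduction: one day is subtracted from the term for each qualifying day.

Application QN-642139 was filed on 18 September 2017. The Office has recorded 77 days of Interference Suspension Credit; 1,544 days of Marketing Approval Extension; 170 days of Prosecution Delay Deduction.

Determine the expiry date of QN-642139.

2042-09-08

Base term: filing date + 21 years → 18 September 2038.
Interference Suspension Credit: +77 days → 4 December 2038.
Marketing Approval Extension: 1544 days (within the 1620-day cap) → +1544 days → 25 February 2043.
Prosecution Delay Deduction: −170 days → 8 September 2042.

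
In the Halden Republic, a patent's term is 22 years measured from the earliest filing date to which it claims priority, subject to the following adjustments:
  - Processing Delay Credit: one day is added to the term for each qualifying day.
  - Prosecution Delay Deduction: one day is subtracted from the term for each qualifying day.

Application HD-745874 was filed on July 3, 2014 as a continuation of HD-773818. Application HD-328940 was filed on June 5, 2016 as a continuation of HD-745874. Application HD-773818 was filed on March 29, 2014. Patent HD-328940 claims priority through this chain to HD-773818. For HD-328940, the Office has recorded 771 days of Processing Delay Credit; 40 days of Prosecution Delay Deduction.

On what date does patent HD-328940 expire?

March 30, 2038

Earliest priority filing: 29 March 2014.
Base term: 29 March 2014 + 22 years → 29 March 2036.
Processing Delay Credit: +771 days → 9 May 2038.
Prosecution Delay Deduction: −40 days → 30 March 2038.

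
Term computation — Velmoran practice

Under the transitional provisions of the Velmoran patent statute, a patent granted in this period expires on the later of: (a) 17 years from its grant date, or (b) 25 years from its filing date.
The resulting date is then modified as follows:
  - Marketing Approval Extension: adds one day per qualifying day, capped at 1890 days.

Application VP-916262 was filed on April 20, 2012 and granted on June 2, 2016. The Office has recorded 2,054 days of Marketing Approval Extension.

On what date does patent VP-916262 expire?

(a) grant + 17 years → 2 June 2033.
(b) filing + 25 years → 20 April 2037.
Later of the two: 20 April 2037.
Marketing Approval Extension: 2054 days claimed exceeds the 1890-day cap, so +1890 days → 23 June 2042.

June 23, 2042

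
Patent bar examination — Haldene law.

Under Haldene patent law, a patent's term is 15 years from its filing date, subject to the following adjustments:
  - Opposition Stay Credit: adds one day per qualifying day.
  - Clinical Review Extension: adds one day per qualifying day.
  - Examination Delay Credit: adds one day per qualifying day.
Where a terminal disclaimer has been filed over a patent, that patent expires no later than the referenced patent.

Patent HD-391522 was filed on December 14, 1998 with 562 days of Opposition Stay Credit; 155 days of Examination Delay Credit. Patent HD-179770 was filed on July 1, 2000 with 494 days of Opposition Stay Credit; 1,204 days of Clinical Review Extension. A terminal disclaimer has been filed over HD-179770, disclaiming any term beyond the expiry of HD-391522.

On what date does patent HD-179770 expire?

December 1, 2015

Natural term of HD-179770:
  Base: filing + 15 years → 1 July 2015.
  Opposition Stay Credit: +494 days → 6 November 2016.
  Clinical Review Extension: +1204 days → 23 February 2020.
Expiry of referenced patent HD-391522:
  Base: filing + 15 years → 14 December 2013.
  Opposition Stay Credit: +562 days → 29 June 2015.
  Examination Delay Credit: +155 days → 1 December 2015.
Terminal disclaimer: HD-179770 expires on the earlier of 23 February 2020 and 1 December 2015.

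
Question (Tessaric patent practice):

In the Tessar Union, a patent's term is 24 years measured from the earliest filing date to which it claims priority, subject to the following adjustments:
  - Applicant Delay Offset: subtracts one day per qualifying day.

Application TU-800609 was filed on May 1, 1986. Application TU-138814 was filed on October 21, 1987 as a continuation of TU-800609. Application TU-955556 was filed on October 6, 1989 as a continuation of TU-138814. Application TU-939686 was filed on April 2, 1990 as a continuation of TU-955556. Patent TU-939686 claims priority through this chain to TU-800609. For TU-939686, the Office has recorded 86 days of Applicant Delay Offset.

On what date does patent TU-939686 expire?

Earliest priority filing: 1 May 1986.
Base term: 1 May 1986 + 24 years → 1 May 2010.
Applicant Delay Offset: −86 days → 4 February 2010.

2010-02-04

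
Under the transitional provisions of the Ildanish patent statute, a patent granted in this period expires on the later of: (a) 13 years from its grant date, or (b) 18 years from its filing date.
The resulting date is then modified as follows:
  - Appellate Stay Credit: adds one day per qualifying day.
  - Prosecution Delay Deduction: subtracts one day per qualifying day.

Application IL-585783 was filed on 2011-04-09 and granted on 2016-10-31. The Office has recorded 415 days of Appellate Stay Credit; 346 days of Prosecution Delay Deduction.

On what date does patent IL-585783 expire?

(a) grant + 13 years → 31 October 2029.
(b) filing + 18 years → 9 April 2029.
Later of the two: 31 October 2029.
Appellate Stay Credit: +415 days → 20 December 2030.
Prosecution Delay Deduction: −346 days → 8 January 2030.

January 8, 2030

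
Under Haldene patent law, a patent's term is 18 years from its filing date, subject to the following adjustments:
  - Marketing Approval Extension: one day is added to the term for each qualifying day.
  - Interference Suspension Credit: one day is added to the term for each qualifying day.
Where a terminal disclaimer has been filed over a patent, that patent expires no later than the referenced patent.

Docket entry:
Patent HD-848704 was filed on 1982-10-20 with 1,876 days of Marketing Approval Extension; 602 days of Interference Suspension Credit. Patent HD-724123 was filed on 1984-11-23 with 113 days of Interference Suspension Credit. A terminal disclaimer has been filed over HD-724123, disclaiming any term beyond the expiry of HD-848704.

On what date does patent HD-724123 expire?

2003-03-16

Natural term of HD-724123:
  Base: filing + 18 years → 23 November 2002.
  Interference Suspension Credit: +113 days → 16 March 2003.
Expiry of referenced patent HD-848704:
  Base: filing + 18 years → 20 October 2000.
  Marketing Approval Extension: +1876 days → 9 December 2005.
  Interference Suspension Credit: +602 days → 3 August 2007.
Terminal disclaimer: HD-724123 expires on the earlier of 16 March 2003 and 3 August 2007.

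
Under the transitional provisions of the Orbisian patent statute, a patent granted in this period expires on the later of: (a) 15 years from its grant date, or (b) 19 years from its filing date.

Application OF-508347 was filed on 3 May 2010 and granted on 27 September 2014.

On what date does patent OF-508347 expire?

2029-09-27

(a) grant + 15 years → 27 September 2029.
(b) filing + 19 years → 3 May 2029.
Later of the two: 27 September 2029.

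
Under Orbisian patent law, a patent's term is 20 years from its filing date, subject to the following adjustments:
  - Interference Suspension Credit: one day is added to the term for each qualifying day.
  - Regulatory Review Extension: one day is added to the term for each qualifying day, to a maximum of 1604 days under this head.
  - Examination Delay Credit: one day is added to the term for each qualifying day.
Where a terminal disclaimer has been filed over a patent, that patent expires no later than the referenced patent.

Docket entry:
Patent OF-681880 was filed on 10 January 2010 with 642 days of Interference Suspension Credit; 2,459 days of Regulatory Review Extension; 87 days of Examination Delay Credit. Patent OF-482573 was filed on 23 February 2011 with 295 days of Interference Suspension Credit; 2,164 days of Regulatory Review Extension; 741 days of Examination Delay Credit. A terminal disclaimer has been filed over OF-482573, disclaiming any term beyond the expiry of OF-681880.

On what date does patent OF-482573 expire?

Natural term of OF-482573:
  Base: filing + 20 years → 23 February 2031.
  Interference Suspension Credit: +295 days → 15 December 2031.
  Regulatory Review Extension: 2164 days claimed exceeds the 1604-day cap, so +1604 days → 6 May 2036.
  Examination Delay Credit: +741 days → 17 May 2038.
Expiry of referenced patent OF-681880:
  Base: filing + 20 years → 10 January 2030.
  Interference Suspension Credit: +642 days → 14 October 2031.
  Regulatory Review Extension: 2459 days claimed exceeds the 1604-day cap, so +1604 days → 5 March 2036.
  Examination Delay Credit: +87 days → 31 May 2036.
Terminal disclaimer: OF-482573 expires on the earlier of 17 May 2038 and 31 May 2036.

2036-05-31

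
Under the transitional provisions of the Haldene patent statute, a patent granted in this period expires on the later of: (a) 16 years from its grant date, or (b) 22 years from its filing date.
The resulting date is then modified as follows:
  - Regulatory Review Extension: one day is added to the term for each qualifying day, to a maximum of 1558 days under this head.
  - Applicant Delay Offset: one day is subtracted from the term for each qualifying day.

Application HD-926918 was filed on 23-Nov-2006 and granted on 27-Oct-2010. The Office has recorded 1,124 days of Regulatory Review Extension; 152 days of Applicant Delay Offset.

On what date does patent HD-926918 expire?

July 23, 2031

(a) grant + 16 years → 27 October 2026.
(b) filing + 22 years → 23 November 2028.
Later of the two: 23 November 2028.
Regulatory Review Extension: 1124 days (within the 1558-day cap) → +1124 days → 22 December 2031.
Applicant Delay Offset: −152 days → 23 July 2031.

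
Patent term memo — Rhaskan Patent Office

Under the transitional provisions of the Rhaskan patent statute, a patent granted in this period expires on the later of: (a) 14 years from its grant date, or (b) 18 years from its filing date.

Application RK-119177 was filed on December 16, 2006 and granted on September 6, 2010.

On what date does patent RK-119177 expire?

(a) grant + 14 years → 6 September 2024.
(b) filing + 18 years → 16 December 2024.
Later of the two: 16 December 2024.

2024-12-16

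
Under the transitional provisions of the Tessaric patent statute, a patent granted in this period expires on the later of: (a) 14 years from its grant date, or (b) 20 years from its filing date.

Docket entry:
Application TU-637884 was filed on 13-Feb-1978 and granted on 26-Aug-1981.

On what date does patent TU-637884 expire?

(a) grant + 14 years → 26 August 1995.
(b) filing + 20 years → 13 February 1998.
Later of the two: 13 February 1998.

1998-02-13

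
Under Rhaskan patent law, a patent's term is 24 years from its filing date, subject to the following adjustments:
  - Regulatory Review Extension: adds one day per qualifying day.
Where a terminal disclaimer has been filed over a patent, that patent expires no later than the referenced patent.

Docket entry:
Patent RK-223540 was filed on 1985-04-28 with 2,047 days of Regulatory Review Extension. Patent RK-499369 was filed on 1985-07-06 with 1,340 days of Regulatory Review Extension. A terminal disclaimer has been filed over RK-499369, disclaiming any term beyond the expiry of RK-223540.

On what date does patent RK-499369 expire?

Natural term of RK-499369:
  Base: filing + 24 years → 6 July 2009.
  Regulatory Review Extension: +1340 days → 7 March 2013.
Expiry of referenced patent RK-223540:
  Base: filing + 24 years → 28 April 2009.
  Regulatory Review Extension: +2047 days → 5 December 2014.
Terminal disclaimer: RK-499369 expires on the earlier of 7 March 2013 and 5 December 2014.

2013-03-07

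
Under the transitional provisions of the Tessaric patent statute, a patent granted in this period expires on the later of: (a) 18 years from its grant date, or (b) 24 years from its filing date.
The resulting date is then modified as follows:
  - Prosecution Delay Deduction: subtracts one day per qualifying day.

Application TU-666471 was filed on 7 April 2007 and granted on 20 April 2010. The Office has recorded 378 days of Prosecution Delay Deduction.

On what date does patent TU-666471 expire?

(a) grant + 18 years → 20 April 2028.
(b) filing + 24 years → 7 April 2031.
Later of the two: 7 April 2031.
Prosecution Delay Deduction: −378 days → 25 March 2030.

2030-03-25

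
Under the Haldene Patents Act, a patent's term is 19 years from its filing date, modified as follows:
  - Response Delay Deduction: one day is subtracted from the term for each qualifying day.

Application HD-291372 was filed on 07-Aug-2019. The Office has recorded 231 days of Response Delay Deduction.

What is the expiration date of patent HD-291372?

2037-12-19

Base term: filing date + 19 years → 7 August 2038.
Response Delay Deduction: −231 days → 19 December 2037.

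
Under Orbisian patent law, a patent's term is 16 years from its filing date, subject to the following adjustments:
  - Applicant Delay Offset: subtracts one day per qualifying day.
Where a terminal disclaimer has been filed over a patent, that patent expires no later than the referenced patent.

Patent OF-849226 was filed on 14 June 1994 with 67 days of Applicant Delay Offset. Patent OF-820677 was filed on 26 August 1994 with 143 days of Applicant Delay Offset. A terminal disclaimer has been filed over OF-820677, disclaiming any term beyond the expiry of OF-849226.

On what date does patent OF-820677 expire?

April 5, 2010

Natural term of OF-820677:
  Base: filing + 16 years → 26 August 2010.
  Applicant Delay Offset: −143 days → 5 April 2010.
Expiry of referenced patent OF-849226:
  Base: filing + 16 years → 14 June 2010.
  Applicant Delay Offset: −67 days → 8 April 2010.
Terminal disclaimer: OF-820677 expires on the earlier of 5 April 2010 and 8 April 2010.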